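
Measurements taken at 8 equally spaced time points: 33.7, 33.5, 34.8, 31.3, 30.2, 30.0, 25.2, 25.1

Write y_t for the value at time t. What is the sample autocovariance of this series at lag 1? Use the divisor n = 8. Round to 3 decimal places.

Mean ȳ = (33.7 + 33.5 + 34.8 + 31.3 + 30.2 + 30.0 + 25.2 + 25.1)/8 = 30.4750
Σ_{t=1}^{7}(y_t−ȳ)(y_{t+1}−ȳ) = 57.1694
γ_1 = 57.1694 / 8 = 7.146

7.146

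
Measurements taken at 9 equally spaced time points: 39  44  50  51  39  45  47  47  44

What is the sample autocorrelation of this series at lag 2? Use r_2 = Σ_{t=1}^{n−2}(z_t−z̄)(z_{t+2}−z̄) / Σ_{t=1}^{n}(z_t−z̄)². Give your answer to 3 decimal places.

Mean z̄ = (39 + 44 + 50 + 51 + 39 + 45 + 47 + 47 + 44)/9 = 45.1111
Σ(z_t−z̄)(z_{t+2}−z̄) = (-29.8765) + (-6.5432) + (-29.8765) + (-0.6543) + (-11.5432) + (-0.2099) + (-2.0988) = -80.8025
Denominator Σ(z_t−z̄)² = 142.8889
r_2 = -80.8025 / 142.8889 = -0.565

-0.565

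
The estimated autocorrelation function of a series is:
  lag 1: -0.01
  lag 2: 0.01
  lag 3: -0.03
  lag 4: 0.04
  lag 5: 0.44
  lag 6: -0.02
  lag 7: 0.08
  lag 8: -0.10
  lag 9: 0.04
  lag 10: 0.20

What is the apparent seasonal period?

5

The largest autocorrelation is r_5 = 0.44, with a weaker echo at lag 10 (0.20); the remaining lags stay at or below 0.08.
The dominant spike at lag 5 indicates a seasonal period of 5.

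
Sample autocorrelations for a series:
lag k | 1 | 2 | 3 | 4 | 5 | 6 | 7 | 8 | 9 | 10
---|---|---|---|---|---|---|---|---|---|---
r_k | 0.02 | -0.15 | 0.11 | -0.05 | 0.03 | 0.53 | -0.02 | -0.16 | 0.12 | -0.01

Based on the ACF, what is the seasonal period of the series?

6

The largest autocorrelation is r_6 = 0.53; the remaining lags stay at or below 0.12.
The dominant spike at lag 6 indicates a seasonal period of 6.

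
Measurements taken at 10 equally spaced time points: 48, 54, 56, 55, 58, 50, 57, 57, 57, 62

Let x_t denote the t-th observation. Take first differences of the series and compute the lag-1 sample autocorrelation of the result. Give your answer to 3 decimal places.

First differences Δx: 6, 2, -1, 3, -8, 7, 0, 0, 5
Mean of differences = 1.5556
Numerator Σ(Δx_t−Δx̄)(Δx_{t+1}−Δx̄) = -80.0864
Denominator Σ(Δx_t−Δx̄)² = 166.2222
r_1(Δx) = -80.0864 / 166.2222 = -0.482

-0.482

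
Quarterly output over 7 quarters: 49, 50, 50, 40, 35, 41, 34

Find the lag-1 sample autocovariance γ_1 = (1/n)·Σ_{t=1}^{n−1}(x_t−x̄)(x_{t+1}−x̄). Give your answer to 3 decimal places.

Mean x̄ = (49 + 50 + 50 + 40 + 35 + 41 + 34)/7 = 42.7143
Deviations: 6.2857, 7.2857, 7.2857, -2.7143, -7.7143, -1.7143, -8.7143
Σ_{t=1}^{6}(x_t−x̄)(x_{t+1}−x̄) = 128.2041
γ_1 = 128.2041 / 7 = 18.315

18.315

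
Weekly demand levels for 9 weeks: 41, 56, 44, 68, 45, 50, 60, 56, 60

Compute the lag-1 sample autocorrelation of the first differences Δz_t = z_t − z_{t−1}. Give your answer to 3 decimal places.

-0.723

First differences Δz: 15, -12, 24, -23, 5, 10, -4, 4
Mean of differences = 2.3750
Numerator Σ(Δz_t−Δz̄)(Δz_{t+1}−Δz̄) = -1146.6406
Denominator Σ(Δz_t−Δz̄)² = 1585.8750
r_1(Δz) = -1146.6406 / 1585.8750 = -0.723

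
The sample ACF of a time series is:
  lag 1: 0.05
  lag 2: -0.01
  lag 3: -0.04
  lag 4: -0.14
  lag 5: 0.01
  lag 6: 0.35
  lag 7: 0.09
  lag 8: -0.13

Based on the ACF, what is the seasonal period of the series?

The largest autocorrelation is r_6 = 0.35; the remaining lags stay at or below 0.09.
The dominant spike at lag 6 indicates a seasonal period of 6.

6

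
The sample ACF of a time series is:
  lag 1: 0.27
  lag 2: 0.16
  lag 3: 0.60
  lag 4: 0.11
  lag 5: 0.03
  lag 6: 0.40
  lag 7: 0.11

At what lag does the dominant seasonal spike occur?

The largest autocorrelation is r_3 = 0.60, with a weaker echo at lag 6 (0.40); the remaining lags stay at or below 0.27. The elevated value at lag 1 (0.27), dropping to 0.16 at lag 2, reflects decaying short-term dependence rather than seasonality.
The dominant spike at lag 3 indicates a seasonal period of 3.

3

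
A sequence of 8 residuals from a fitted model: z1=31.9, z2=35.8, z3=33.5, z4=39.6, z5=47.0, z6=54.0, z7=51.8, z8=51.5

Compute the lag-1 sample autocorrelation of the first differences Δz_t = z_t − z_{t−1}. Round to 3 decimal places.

0.059

First differences Δz: 3.9, -2.3, 6.1, 7.4, 7.0, -2.2, -0.3
Mean of differences = 2.8000
Numerator Σ(Δz_t−Δz̄)(Δz_{t+1}−Δz̄) = 6.5600
Denominator Σ(Δz_t−Δz̄)² = 111.5200
r_1(Δz) = 6.5600 / 111.5200 = 0.059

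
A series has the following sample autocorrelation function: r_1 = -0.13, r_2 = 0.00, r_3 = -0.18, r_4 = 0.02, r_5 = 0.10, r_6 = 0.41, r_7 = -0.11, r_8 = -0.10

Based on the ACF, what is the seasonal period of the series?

6

The largest autocorrelation is r_6 = 0.41; the remaining lags stay at or below 0.10.
The dominant spike at lag 6 indicates a seasonal period of 6.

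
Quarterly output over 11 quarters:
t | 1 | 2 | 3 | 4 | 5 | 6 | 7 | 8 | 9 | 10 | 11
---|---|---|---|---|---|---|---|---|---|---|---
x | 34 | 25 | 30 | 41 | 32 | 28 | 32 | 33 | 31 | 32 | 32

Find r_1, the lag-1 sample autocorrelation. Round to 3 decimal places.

-0.127

Mean x̄ = (34 + 25 + 30 + 41 + 32 + 28 + 32 + 33 + 31 + 32 + 32)/11 = 31.8182
Numerator Σ_{t=1}^{10}(x_t−x̄)(x_{t+1}−x̄) = -19.7603
Denominator Σ(x_t−x̄)² = 155.6364
r_1 = -19.7603 / 155.6364 = -0.127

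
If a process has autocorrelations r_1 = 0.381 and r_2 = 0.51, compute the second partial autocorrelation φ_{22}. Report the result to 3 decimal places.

φ_{22} = (r_2 − r_1²) / (1 − r_1²)
r_1² = (0.381)² = 0.145161
Numerator = 0.51 − 0.1452 = 0.3648; denominator = 1 − 0.1452 = 0.8548
φ_{22} = 0.3648 / 0.8548 = 0.427

0.427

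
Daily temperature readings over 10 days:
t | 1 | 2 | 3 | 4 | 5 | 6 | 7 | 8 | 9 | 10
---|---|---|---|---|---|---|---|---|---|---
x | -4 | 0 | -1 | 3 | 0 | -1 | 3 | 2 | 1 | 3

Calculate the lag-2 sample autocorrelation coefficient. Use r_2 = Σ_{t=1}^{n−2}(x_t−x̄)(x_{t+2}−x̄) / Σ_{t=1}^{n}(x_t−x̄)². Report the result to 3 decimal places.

Mean x̄ = (-4 + 0 − 1 + 3 + 0 − 1 + 3 + 2 + 1 + 3)/10 = 0.6000
Numerator Σ_{t=1}^{8}(x_t−x̄)(x_{t+2}−x̄) = 3.6800
Denominator Σ(x_t−x̄)² = 46.4000
r_2 = 3.6800 / 46.4000 = 0.079

0.079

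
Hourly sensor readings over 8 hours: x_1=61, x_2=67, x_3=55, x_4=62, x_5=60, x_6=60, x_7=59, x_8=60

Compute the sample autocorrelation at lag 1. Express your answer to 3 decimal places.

Mean x̄ = (61 + 67 + 55 + 62 + 60 + 60 + 59 + 60)/8 = 60.5000
Deviations from mean: 0.5000, 6.5000, -5.5000, 1.5000, -0.5000, -0.5000, -1.5000, -0.5000
Σ(x_t−x̄)(x_{t+1}−x̄) = (3.2500) + (-35.7500) + (-8.2500) + (-0.7500) + (0.2500) + (0.7500) + (0.7500) = -39.7500
Denominator Σ(x_t−x̄)² = 78.0000
r_1 = -39.7500 / 78.0000 = -0.510

-0.510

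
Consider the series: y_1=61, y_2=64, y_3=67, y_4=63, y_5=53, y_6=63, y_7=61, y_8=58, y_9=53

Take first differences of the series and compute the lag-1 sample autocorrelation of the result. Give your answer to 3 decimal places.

First differences Δy: 3, 3, -4, -10, 10, -2, -3, -5
Mean of differences = -1.0000
Numerator Σ(Δy_t−Δȳ)(Δy_{t+1}−Δȳ) = -69.0000
Denominator Σ(Δy_t−Δȳ)² = 264.0000
r_1(Δy) = -69.0000 / 264.0000 = -0.261

-0.261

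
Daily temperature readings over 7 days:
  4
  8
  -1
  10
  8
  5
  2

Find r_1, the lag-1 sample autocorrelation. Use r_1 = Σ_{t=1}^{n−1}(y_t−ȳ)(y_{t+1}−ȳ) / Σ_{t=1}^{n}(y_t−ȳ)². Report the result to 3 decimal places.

-0.413

Mean ȳ = (4 + 8 − 1 + 10 + 8 + 5 + 2)/7 = 5.1429
Deviations from mean: -1.1429, 2.8571, -6.1429, 4.8571, 2.8571, -0.1429, -3.1429
Numerator Σ_{t=1}^{6}(y_t−ȳ)(y_{t+1}−ȳ) = -36.7347
Denominator Σ(y_t−ȳ)² = 88.8571
r_1 = -36.7347 / 88.8571 = -0.413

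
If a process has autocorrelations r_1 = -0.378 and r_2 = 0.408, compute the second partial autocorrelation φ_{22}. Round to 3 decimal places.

φ_{22} = (r_2 − r_1²) / (1 − r_1²)
r_1² = (-0.378)² = 0.142884
Numerator = 0.408 − 0.1429 = 0.2651; denominator = 1 − 0.1429 = 0.8571
φ_{22} = 0.2651 / 0.8571 = 0.309

0.309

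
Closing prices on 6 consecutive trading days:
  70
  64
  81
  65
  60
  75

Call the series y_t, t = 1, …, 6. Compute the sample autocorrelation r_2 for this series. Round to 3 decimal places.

-0.335

Mean ȳ = (70 + 64 + 81 + 65 + 60 + 75)/6 = 69.1667
Deviations from mean: 0.8333, -5.1667, 11.8333, -4.1667, -9.1667, 5.8333
Numerator Σ_{t=1}^{4}(y_t−ȳ)(y_{t+2}−ȳ) = -101.3889
Denominator Σ(y_t−ȳ)² = 302.8333
r_2 = -101.3889 / 302.8333 = -0.335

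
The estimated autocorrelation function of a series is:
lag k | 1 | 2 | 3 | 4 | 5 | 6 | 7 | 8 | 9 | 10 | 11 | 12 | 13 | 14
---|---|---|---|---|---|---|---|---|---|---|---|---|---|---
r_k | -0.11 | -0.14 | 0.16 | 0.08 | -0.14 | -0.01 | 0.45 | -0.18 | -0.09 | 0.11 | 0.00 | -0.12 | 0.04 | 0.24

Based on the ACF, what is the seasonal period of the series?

The largest autocorrelation is r_7 = 0.45, with a weaker echo at lag 14 (0.24); the remaining lags stay at or below 0.16.
The dominant spike at lag 7 indicates a seasonal period of 7.

7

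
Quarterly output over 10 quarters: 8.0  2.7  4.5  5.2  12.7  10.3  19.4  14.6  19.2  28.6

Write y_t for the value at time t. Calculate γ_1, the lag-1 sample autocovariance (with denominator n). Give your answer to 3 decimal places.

Mean ȳ = (8.0 + 2.7 + 4.5 + 5.2 + 12.7 + 10.3 + 19.4 + 14.6 + 19.2 + 28.6)/10 = 12.5200
Σ_{t=1}^{9}(y_t−ȳ)(y_{t+1}−ȳ) = 300.4776
γ_1 = 300.4776 / 10 = 30.048

30.048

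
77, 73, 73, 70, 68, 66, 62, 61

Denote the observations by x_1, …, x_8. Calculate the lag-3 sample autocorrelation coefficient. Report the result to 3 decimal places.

-0.033

Mean x̄ = (77 + 73 + 73 + 70 + 68 + 66 + 62 + 61)/8 = 68.7500
Deviations from mean: 8.2500, 4.2500, 4.2500, 1.2500, -0.7500, -2.7500, -6.7500, -7.7500
Numerator Σ_{t=1}^{5}(x_t−x̄)(x_{t+3}−x̄) = -7.1875
Denominator Σ(x_t−x̄)² = 219.5000
r_3 = -7.1875 / 219.5000 = -0.033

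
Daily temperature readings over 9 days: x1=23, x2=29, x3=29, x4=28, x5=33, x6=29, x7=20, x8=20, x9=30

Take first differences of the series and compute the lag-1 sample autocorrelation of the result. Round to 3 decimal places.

First differences Δx: 6, 0, -1, 5, -4, -9, 0, 10
Mean of differences = 0.8750
Numerator Σ(Δx_t−Δx̄)(Δx_{t+1}−Δx̄) = 18.1094
Denominator Σ(Δx_t−Δx̄)² = 252.8750
r_1(Δx) = 18.1094 / 252.8750 = 0.072

0.072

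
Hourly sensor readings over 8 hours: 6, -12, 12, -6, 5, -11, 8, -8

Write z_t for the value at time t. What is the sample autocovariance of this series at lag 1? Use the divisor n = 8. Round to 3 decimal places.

-66.070

Mean z̄ = (6 − 12 + 12 − 6 + 5 − 11 + 8 − 8)/8 = -0.7500
Σ_{t=1}^{7}(z_t−z̄)(z_{t+1}−z̄) = -528.5625
γ_1 = -528.5625 / 8 = -66.070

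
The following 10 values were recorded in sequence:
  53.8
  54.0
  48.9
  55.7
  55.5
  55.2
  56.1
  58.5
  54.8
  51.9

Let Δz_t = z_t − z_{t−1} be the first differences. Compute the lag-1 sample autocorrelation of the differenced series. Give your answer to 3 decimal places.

First differences Δz: 0.2, -5.1, 6.8, -0.2, -0.3, 0.9, 2.4, -3.7, -2.9
Mean of differences = -0.2111
Numerator Σ(Δz_t−Δz̄)(Δz_{t+1}−Δz̄) = -33.1357
Denominator Σ(Δz_t−Δz̄)² = 100.6889
r_1(Δz) = -33.1357 / 100.6889 = -0.329

-0.329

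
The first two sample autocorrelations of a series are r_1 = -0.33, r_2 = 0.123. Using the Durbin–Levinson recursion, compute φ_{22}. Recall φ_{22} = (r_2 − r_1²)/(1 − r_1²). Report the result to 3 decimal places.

φ_{22} = (r_2 − r_1²) / (1 − r_1²)
r_1² = (-0.33)² = 0.1089
Numerator = 0.123 − 0.1089 = 0.0141; denominator = 1 − 0.1089 = 0.8911
φ_{22} = 0.0141 / 0.8911 = 0.016

0.016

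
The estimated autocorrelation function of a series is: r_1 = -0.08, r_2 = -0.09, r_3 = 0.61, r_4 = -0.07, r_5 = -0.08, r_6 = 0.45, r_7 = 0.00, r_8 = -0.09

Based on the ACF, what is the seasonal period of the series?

3

The largest autocorrelation is r_3 = 0.61, with a weaker echo at lag 6 (0.45); the remaining lags stay at or below 0.00.
The dominant spike at lag 3 indicates a seasonal period of 3.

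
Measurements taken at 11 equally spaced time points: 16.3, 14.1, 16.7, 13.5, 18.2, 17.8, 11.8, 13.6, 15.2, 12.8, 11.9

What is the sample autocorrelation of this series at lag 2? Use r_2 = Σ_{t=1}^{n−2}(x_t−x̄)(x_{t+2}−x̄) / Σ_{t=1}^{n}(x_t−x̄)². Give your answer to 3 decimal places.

Mean x̄ = (16.3 + 14.1 + 16.7 + 13.5 + 18.2 + 17.8 + 11.8 + 13.6 + 15.2 + 12.8 + 11.9)/11 = 14.7182
Numerator Σ_{t=1}^{9}(x_t−x̄)(x_{t+2}−x̄) = -7.1916
Denominator Σ(x_t−x̄)² = 51.5364
r_2 = -7.1916 / 51.5364 = -0.140

-0.140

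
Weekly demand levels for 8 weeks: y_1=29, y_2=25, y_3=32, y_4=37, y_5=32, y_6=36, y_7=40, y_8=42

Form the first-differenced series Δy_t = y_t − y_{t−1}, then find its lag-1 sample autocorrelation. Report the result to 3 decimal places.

First differences Δy: -4, 7, 5, -5, 4, 4, 2
Mean of differences = 1.8571
Numerator Σ(Δy_t−Δȳ)(Δy_{t+1}−Δȳ) = -45.3061
Denominator Σ(Δy_t−Δȳ)² = 126.8571
r_1(Δy) = -45.3061 / 126.8571 = -0.357

-0.357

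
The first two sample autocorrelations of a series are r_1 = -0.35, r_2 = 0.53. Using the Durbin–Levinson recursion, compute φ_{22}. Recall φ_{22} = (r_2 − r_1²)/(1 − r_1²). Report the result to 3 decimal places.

0.464

φ_{22} = (r_2 − r_1²) / (1 − r_1²)
r_1² = (-0.35)² = 0.1225
Numerator = 0.53 − 0.1225 = 0.4075; denominator = 1 − 0.1225 = 0.8775
φ_{22} = 0.4075 / 0.8775 = 0.464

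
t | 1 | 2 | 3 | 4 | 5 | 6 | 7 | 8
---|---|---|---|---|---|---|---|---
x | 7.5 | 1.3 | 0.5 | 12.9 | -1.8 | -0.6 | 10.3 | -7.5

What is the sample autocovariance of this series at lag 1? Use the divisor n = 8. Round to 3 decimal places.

Mean x̄ = (7.5 + 1.3 + 0.5 + 12.9 − 1.8 − 0.6 + 10.3 − 7.5)/8 = 2.8250
Deviations: 4.6750, -1.5250, -2.3250, 10.0750, -4.6250, -3.4250, 7.4750, -10.3250
Σ_{t=1}^{7}(x_t−x̄)(x_{t+1}−x̄) = -160.5456
γ_1 = -160.5456 / 8 = -20.068

-20.068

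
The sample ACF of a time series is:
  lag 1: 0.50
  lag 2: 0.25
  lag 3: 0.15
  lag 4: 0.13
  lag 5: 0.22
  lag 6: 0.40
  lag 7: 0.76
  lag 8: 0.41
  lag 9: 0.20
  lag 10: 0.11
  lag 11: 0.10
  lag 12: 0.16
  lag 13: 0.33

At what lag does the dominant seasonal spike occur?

The largest autocorrelation is r_7 = 0.76; the remaining lags stay at or below 0.50. The elevated value at lag 1 (0.50), dropping to 0.25 at lag 2, reflects decaying short-term dependence rather than seasonality.
The dominant spike at lag 7 indicates a seasonal period of 7.

7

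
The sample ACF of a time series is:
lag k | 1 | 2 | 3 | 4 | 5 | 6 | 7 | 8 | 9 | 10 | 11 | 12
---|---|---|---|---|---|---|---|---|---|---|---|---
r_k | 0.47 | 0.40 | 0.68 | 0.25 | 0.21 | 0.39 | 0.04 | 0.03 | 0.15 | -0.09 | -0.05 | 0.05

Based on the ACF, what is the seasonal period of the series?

The largest autocorrelation is r_3 = 0.68; the remaining lags stay at or below 0.47. The elevated value at lag 1 (0.47), dropping to 0.40 at lag 2, reflects decaying short-term dependence rather than seasonality.
The dominant spike at lag 3 indicates a seasonal period of 3.

3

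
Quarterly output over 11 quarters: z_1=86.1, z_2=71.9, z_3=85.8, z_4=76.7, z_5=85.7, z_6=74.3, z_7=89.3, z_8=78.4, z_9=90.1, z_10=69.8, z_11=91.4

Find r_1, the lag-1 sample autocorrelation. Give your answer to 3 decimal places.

-0.791

Mean z̄ = (86.1 + 71.9 + 85.8 + 76.7 + 85.7 + 74.3 + 89.3 + 78.4 + 90.1 + 69.8 + 91.4)/11 = 81.7727
Numerator Σ_{t=1}^{10}(z_t−z̄)(z_{t+1}−z̄) = -476.8680
Denominator Σ(z_t−z̄)² = 602.8218
r_1 = -476.8680 / 602.8218 = -0.791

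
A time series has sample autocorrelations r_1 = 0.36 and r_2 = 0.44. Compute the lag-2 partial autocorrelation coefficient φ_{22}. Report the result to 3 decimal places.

0.357

φ_{22} = (r_2 − r_1²) / (1 − r_1²)
r_1² = (0.36)² = 0.1296
Numerator = 0.44 − 0.1296 = 0.3104; denominator = 1 − 0.1296 = 0.8704
φ_{22} = 0.3104 / 0.8704 = 0.357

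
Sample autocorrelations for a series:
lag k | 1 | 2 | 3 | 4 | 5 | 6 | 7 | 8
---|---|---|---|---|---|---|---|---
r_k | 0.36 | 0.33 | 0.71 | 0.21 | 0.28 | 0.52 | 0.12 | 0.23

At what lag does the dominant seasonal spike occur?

The largest autocorrelation is r_3 = 0.71, with a weaker echo at lag 6 (0.52); the remaining lags stay at or below 0.36. The elevated value at lag 1 (0.36), dropping to 0.33 at lag 2, reflects decaying short-term dependence rather than seasonality.
The dominant spike at lag 3 indicates a seasonal period of 3.

3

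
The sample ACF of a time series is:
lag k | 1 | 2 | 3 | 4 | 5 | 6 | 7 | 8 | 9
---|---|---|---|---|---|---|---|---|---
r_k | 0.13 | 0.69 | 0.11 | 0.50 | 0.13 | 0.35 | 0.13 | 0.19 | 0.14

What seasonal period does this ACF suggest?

The largest autocorrelation is r_2 = 0.69, with weaker echoes at lags 4 (0.50), 6 (0.35) and 8 (0.19); the remaining lags stay at or below 0.14.
The dominant spike at lag 2 indicates a seasonal period of 2.

2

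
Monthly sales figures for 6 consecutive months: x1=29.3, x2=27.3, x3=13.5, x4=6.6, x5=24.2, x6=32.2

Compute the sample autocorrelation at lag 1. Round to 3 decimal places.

0.232

Mean x̄ = (29.3 + 27.3 + 13.5 + 6.6 + 24.2 + 32.2)/6 = 22.1833
Deviations from mean: 7.1167, 5.1167, -8.6833, -15.5833, 2.0167, 10.0167
Numerator Σ_{t=1}^{5}(x_t−x̄)(x_{t+1}−x̄) = 116.0731
Denominator Σ(x_t−x̄)² = 499.4683
r_1 = 116.0731 / 499.4683 = 0.232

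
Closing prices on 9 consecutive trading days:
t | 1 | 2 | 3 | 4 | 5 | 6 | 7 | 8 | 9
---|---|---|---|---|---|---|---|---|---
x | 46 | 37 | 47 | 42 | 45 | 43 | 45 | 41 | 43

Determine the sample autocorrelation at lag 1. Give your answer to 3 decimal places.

Mean x̄ = (46 + 37 + 47 + 42 + 45 + 43 + 45 + 41 + 43)/9 = 43.2222
Numerator Σ_{t=1}^{8}(x_t−x̄)(x_{t+1}−x̄) = -51.8272
Denominator Σ(x_t−x̄)² = 73.5556
r_1 = -51.8272 / 73.5556 = -0.705

-0.705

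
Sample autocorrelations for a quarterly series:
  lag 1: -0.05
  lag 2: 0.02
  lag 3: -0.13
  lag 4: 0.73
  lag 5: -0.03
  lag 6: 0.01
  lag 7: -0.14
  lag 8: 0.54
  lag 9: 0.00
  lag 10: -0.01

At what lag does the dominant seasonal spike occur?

The largest autocorrelation is r_4 = 0.73, with a weaker echo at lag 8 (0.54); the remaining lags stay at or below 0.02.
The dominant spike at lag 4 indicates a seasonal period of 4.

4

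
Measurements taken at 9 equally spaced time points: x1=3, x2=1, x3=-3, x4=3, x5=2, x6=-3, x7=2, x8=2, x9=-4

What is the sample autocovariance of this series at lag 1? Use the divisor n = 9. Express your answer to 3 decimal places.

Mean x̄ = (3 + 1 − 3 + 3 + 2 − 3 + 2 + 2 − 4)/9 = 0.3333
Σ_{t=1}^{8}(x_t−x̄)(x_{t+1}−x̄) = -20.4444
γ_1 = -20.4444 / 9 = -2.272

-2.272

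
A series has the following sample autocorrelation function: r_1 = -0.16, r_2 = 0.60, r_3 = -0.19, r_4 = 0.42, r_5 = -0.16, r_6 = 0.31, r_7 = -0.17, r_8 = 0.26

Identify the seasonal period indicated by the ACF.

2

The largest autocorrelation is r_2 = 0.60, with weaker echoes at lags 4 (0.42), 6 (0.31) and 8 (0.26); the remaining lags stay at or below -0.16.
The dominant spike at lag 2 indicates a seasonal period of 2.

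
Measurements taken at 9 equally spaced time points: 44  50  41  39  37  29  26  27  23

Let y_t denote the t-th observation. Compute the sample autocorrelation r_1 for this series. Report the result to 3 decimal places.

0.679

Mean ȳ = (44 + 50 + 41 + 39 + 37 + 29 + 26 + 27 + 23)/9 = 35.1111
Numerator Σ_{t=1}^{8}(y_t−ȳ)(y_{t+1}−ȳ) = 466.5432
Denominator Σ(y_t−ȳ)² = 686.8889
r_1 = 466.5432 / 686.8889 = 0.679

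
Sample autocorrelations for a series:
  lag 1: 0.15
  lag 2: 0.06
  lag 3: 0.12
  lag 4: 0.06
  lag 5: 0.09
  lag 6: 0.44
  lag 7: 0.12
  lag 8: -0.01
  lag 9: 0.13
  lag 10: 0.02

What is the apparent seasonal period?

The largest autocorrelation is r_6 = 0.44; the remaining lags stay at or below 0.15.
The dominant spike at lag 6 indicates a seasonal period of 6.

6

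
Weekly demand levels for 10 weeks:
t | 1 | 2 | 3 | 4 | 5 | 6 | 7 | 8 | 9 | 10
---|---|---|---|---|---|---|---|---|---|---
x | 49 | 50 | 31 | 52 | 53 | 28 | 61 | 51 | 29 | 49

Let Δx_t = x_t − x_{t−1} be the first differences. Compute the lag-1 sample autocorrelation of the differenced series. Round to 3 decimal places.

First differences Δx: 1, -19, 21, 1, -25, 33, -10, -22, 20
Mean of differences = 0.0000
Numerator Σ(Δx_t−Δx̄)(Δx_{t+1}−Δx̄) = -1797.0000
Denominator Σ(Δx_t−Δx̄)² = 3502.0000
r_1(Δx) = -1797.0000 / 3502.0000 = -0.513

-0.513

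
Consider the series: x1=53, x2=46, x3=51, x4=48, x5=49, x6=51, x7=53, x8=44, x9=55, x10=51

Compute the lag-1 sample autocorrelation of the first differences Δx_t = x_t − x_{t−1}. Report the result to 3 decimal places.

First differences Δx: -7, 5, -3, 1, 2, 2, -9, 11, -4
Mean of differences = -0.2222
Numerator Σ(Δx_t−Δx̄)(Δx_{t+1}−Δx̄) = -206.0494
Denominator Σ(Δx_t−Δx̄)² = 309.5556
r_1(Δx) = -206.0494 / 309.5556 = -0.666

-0.666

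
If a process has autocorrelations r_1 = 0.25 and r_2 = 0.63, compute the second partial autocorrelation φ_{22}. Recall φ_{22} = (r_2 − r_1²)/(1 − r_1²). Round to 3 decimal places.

0.605

φ_{22} = (r_2 − r_1²) / (1 − r_1²)
r_1² = (0.25)² = 0.0625
Numerator = 0.63 − 0.0625 = 0.5675; denominator = 1 − 0.0625 = 0.9375
φ_{22} = 0.5675 / 0.9375 = 0.605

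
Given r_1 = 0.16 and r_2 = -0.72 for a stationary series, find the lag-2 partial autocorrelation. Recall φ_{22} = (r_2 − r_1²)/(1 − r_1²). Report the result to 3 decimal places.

-0.765

φ_{22} = (r_2 − r_1²) / (1 − r_1²)
r_1² = (0.16)² = 0.0256
Numerator = -0.72 − 0.0256 = -0.7456; denominator = 1 − 0.0256 = 0.9744
φ_{22} = -0.7456 / 0.9744 = -0.765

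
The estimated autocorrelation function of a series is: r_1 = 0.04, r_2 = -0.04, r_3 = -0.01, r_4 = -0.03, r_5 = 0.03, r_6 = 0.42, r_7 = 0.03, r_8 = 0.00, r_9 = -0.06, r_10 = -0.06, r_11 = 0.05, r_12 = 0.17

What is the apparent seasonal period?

The largest autocorrelation is r_6 = 0.42, with a weaker echo at lag 12 (0.17); the remaining lags stay at or below 0.05.
The dominant spike at lag 6 indicates a seasonal period of 6.

6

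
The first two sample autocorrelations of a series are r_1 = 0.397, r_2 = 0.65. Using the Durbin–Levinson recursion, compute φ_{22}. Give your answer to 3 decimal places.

0.585

φ_{22} = (r_2 − r_1²) / (1 − r_1²)
r_1² = (0.397)² = 0.157609
Numerator = 0.65 − 0.1576 = 0.4924; denominator = 1 − 0.1576 = 0.8424
φ_{22} = 0.4924 / 0.8424 = 0.585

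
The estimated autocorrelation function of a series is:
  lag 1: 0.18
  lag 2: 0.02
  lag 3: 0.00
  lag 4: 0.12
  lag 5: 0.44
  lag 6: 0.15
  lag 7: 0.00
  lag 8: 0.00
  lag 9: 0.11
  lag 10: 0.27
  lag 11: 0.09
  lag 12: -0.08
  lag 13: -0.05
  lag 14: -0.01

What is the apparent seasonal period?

The largest autocorrelation is r_5 = 0.44, with a weaker echo at lag 10 (0.27); the remaining lags stay at or below 0.18.
The dominant spike at lag 5 indicates a seasonal period of 5.

5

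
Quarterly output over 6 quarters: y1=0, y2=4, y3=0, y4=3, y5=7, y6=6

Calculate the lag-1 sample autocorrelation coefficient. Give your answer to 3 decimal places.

Mean ȳ = (0 + 4 + 0 + 3 + 7 + 6)/6 = 3.3333
Σ(y_t−ȳ)(y_{t+1}−ȳ) = (-2.2222) + (-2.2222) + (1.1111) + (-1.2222) + (9.7778) = 5.2222
Denominator Σ(y_t−ȳ)² = 43.3333
r_1 = 5.2222 / 43.3333 = 0.121

0.121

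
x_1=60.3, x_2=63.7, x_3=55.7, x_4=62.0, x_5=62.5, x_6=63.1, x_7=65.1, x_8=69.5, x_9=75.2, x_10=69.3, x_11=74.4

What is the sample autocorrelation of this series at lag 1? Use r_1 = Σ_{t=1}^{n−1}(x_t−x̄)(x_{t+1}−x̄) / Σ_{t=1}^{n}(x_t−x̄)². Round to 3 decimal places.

0.526

Mean x̄ = (60.3 + 63.7 + 55.7 + 62.0 + 62.5 + 63.1 + 65.1 + 69.5 + 75.2 + 69.3 + 74.4)/11 = 65.5273
Numerator Σ_{t=1}^{10}(x_t−x̄)(x_{t+1}−x̄) = 187.9320
Denominator Σ(x_t−x̄)² = 357.2218
r_1 = 187.9320 / 357.2218 = 0.526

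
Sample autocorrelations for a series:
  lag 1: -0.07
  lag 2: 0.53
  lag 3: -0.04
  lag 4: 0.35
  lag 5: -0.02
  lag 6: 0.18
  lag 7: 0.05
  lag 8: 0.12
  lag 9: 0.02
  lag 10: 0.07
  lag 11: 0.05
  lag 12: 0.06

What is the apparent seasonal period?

2

The largest autocorrelation is r_2 = 0.53, with weaker echoes at lags 4 (0.35) and 6 (0.18); the remaining lags stay at or below 0.12.
The dominant spike at lag 2 indicates a seasonal period of 2.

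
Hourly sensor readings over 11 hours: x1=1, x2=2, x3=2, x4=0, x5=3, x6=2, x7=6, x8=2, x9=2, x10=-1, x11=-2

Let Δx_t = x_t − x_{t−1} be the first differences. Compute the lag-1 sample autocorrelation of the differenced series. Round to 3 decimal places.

-0.481

First differences Δx: 1, 0, -2, 3, -1, 4, -4, 0, -3, -1
Mean of differences = -0.3000
Numerator Σ(Δx_t−Δx̄)(Δx_{t+1}−Δx̄) = -26.9900
Denominator Σ(Δx_t−Δx̄)² = 56.1000
r_1(Δx) = -26.9900 / 56.1000 = -0.481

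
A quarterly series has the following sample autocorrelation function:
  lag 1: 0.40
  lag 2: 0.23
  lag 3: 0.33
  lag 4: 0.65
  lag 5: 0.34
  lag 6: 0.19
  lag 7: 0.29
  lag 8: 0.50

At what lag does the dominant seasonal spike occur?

4

The largest autocorrelation is r_4 = 0.65, with a weaker echo at lag 8 (0.50); the remaining lags stay at or below 0.40. The elevated value at lag 1 (0.40), dropping to 0.23 at lag 2, reflects decaying short-term dependence rather than seasonality.
The dominant spike at lag 4 indicates a seasonal period of 4.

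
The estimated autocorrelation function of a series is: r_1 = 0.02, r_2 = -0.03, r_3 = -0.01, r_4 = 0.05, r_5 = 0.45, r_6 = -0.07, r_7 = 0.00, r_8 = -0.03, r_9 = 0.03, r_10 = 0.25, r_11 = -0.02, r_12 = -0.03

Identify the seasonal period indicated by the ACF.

The largest autocorrelation is r_5 = 0.45, with a weaker echo at lag 10 (0.25); the remaining lags stay at or below 0.05.
The dominant spike at lag 5 indicates a seasonal period of 5.

5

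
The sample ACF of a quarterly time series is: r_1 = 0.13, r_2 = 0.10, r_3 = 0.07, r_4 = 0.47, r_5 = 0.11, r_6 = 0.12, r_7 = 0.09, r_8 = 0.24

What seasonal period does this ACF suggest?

4

The largest autocorrelation is r_4 = 0.47, with a weaker echo at lag 8 (0.24); the remaining lags stay at or below 0.13.
The dominant spike at lag 4 indicates a seasonal period of 4.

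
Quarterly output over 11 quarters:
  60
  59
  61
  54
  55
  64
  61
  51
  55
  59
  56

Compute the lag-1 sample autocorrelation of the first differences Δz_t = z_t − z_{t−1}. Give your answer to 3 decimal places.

-0.166

First differences Δz: -1, 2, -7, 1, 9, -3, -10, 4, 4, -3
Mean of differences = -0.4000
Numerator Σ(Δz_t−Δz̄)(Δz_{t+1}−Δz̄) = -47.1600
Denominator Σ(Δz_t−Δz̄)² = 284.4000
r_1(Δz) = -47.1600 / 284.4000 = -0.166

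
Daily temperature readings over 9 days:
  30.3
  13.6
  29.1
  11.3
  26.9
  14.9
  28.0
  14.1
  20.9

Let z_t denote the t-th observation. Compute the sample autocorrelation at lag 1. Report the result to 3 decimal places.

-0.832

Mean z̄ = (30.3 + 13.6 + 29.1 + 11.3 + 26.9 + 14.9 + 28.0 + 14.1 + 20.9)/9 = 21.0111
Numerator Σ_{t=1}^{8}(z_t−z̄)(z_{t+1}−z̄) = -390.7590
Denominator Σ(z_t−z̄)² = 469.5889
r_1 = -390.7590 / 469.5889 = -0.832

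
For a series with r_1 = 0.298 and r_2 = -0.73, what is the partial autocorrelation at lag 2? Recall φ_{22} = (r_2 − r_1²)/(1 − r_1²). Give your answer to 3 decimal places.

-0.899

φ_{22} = (r_2 − r_1²) / (1 − r_1²)
r_1² = (0.298)² = 0.088804
Numerator = -0.73 − 0.0888 = -0.8188; denominator = 1 − 0.0888 = 0.9112
φ_{22} = -0.8188 / 0.9112 = -0.899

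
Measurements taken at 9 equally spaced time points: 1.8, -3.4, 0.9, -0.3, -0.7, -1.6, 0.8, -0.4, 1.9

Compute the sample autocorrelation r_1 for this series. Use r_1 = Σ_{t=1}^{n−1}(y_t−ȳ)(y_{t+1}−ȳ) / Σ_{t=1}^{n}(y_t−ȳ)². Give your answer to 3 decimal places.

Mean ȳ = (1.8 − 3.4 + 0.9 − 0.3 − 0.7 − 1.6 + 0.8 − 0.4 + 1.9)/9 = -0.1111
Numerator Σ_{t=1}^{8}(y_t−ȳ)(y_{t+1}−ȳ) = -11.0146
Denominator Σ(y_t−ȳ)² = 23.0489
r_1 = -11.0146 / 23.0489 = -0.478

-0.478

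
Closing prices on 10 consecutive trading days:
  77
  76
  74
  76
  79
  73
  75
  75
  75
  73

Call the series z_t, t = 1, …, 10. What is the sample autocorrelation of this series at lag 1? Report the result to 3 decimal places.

-0.166

Mean z̄ = (77 + 76 + 74 + 76 + 79 + 73 + 75 + 75 + 75 + 73)/10 = 75.3000
Numerator Σ_{t=1}^{9}(z_t−z̄)(z_{t+1}−z̄) = -4.9900
Denominator Σ(z_t−z̄)² = 30.1000
r_1 = -4.9900 / 30.1000 = -0.166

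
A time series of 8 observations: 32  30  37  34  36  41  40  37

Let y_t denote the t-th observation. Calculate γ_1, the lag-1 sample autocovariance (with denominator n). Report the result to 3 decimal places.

Mean ȳ = (32 + 30 + 37 + 34 + 36 + 41 + 40 + 37)/8 = 35.8750
Deviations: -3.8750, -5.8750, 1.1250, -1.8750, 0.1250, 5.1250, 4.1250, 1.1250
Σ_{t=1}^{7}(y_t−ȳ)(y_{t+1}−ȳ) = 40.2344
γ_1 = 40.2344 / 8 = 5.029

5.029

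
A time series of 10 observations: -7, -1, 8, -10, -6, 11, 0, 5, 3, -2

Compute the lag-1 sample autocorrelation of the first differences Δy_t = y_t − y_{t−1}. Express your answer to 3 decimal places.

-0.388

First differences Δy: 6, 9, -18, 4, 17, -11, 5, -2, -5
Mean of differences = 0.5556
Numerator Σ(Δy_t−Δȳ)(Δy_{t+1}−Δȳ) = -356.5309
Denominator Σ(Δy_t−Δȳ)² = 918.2222
r_1(Δy) = -356.5309 / 918.2222 = -0.388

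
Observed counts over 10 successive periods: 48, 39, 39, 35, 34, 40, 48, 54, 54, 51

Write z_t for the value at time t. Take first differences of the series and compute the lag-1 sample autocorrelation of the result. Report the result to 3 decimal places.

First differences Δz: -9, 0, -4, -1, 6, 8, 6, 0, -3
Mean of differences = 0.3333
Numerator Σ(Δz_t−Δz̄)(Δz_{t+1}−Δz̄) = 88.8889
Denominator Σ(Δz_t−Δz̄)² = 242.0000
r_1(Δz) = 88.8889 / 242.0000 = 0.367

0.367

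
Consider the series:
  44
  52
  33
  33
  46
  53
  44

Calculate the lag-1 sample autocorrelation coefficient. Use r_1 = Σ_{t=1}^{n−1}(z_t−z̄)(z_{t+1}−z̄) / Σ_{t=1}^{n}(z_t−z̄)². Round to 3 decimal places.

0.071

Mean z̄ = (44 + 52 + 33 + 33 + 46 + 53 + 44)/7 = 43.5714
Deviations from mean: 0.4286, 8.4286, -10.5714, -10.5714, 2.4286, 9.4286, 0.4286
Numerator Σ_{t=1}^{6}(z_t−z̄)(z_{t+1}−z̄) = 27.5306
Denominator Σ(z_t−z̄)² = 389.7143
r_1 = 27.5306 / 389.7143 = 0.071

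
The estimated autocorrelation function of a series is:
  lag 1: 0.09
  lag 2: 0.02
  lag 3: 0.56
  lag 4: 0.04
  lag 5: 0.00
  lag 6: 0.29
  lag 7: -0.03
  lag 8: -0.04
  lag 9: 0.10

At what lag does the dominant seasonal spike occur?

3

The largest autocorrelation is r_3 = 0.56, with a weaker echo at lag 6 (0.29); the remaining lags stay at or below 0.10.
The dominant spike at lag 3 indicates a seasonal period of 3.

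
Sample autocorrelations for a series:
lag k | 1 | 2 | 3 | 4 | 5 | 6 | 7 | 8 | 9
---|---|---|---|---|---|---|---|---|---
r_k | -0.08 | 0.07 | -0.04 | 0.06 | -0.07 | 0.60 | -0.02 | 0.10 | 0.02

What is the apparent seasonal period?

6

The largest autocorrelation is r_6 = 0.60; the remaining lags stay at or below 0.10.
The dominant spike at lag 6 indicates a seasonal period of 6.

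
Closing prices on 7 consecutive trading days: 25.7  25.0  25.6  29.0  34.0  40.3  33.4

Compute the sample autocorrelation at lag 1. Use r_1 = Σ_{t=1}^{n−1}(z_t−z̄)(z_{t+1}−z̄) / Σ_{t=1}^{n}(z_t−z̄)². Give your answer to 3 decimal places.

Mean z̄ = (25.7 + 25.0 + 25.6 + 29.0 + 34.0 + 40.3 + 33.4)/7 = 30.4286
Numerator Σ_{t=1}^{6}(z_t−z̄)(z_{t+1}−z̄) = 118.2649
Denominator Σ(z_t−z̄)² = 196.2143
r_1 = 118.2649 / 196.2143 = 0.603

0.603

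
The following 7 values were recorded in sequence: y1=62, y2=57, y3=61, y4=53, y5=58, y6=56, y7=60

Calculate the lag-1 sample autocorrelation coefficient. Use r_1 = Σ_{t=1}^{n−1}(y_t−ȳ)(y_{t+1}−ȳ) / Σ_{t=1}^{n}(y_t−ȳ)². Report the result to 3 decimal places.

-0.430

Mean ȳ = (62 + 57 + 61 + 53 + 58 + 56 + 60)/7 = 58.1429
Deviations from mean: 3.8571, -1.1429, 2.8571, -5.1429, -0.1429, -2.1429, 1.8571
Σ(y_t−ȳ)(y_{t+1}−ȳ) = (-4.4082) + (-3.2653) + (-14.6939) + (0.7347) + (0.3061) + (-3.9796) = -25.3061
Denominator Σ(y_t−ȳ)² = 58.8571
r_1 = -25.3061 / 58.8571 = -0.430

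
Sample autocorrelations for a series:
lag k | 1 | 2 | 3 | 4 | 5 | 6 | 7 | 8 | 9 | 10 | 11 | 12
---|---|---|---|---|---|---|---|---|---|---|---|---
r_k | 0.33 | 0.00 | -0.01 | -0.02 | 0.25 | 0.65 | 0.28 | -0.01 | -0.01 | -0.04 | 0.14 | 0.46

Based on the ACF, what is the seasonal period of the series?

6

The largest autocorrelation is r_6 = 0.65, with a weaker echo at lag 12 (0.46); the remaining lags stay at or below 0.33. The elevated value at lag 1 (0.33), dropping to 0.00 at lag 2, reflects decaying short-term dependence rather than seasonality.
The dominant spike at lag 6 indicates a seasonal period of 6.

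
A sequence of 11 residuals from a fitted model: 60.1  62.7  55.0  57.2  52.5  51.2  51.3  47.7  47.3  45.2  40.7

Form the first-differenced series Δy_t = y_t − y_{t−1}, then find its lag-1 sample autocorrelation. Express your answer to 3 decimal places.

First differences Δy: 2.6, -7.7, 2.2, -4.7, -1.3, 0.1, -3.6, -0.4, -2.1, -4.5
Mean of differences = -1.9400
Numerator Σ(Δy_t−Δȳ)(Δy_{t+1}−Δȳ) = -67.6636
Denominator Σ(Δy_t−Δȳ)² = 94.8240
r_1(Δy) = -67.6636 / 94.8240 = -0.714

-0.714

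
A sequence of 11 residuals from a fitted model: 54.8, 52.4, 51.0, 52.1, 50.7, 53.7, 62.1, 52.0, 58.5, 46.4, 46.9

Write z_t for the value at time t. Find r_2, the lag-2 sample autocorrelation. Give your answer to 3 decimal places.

0.020

Mean z̄ = (54.8 + 52.4 + 51.0 + 52.1 + 50.7 + 53.7 + 62.1 + 52.0 + 58.5 + 46.4 + 46.9)/11 = 52.7818
Numerator Σ_{t=1}^{9}(z_t−z̄)(z_{t+2}−z̄) = 4.2702
Denominator Σ(z_t−z̄)² = 208.4964
r_2 = 4.2702 / 208.4964 = 0.020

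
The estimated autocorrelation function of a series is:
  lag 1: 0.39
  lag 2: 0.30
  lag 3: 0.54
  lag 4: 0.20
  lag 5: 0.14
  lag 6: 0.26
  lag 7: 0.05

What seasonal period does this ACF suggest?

3

The largest autocorrelation is r_3 = 0.54; the remaining lags stay at or below 0.39. The elevated value at lag 1 (0.39), dropping to 0.30 at lag 2, reflects decaying short-term dependence rather than seasonality.
The dominant spike at lag 3 indicates a seasonal period of 3.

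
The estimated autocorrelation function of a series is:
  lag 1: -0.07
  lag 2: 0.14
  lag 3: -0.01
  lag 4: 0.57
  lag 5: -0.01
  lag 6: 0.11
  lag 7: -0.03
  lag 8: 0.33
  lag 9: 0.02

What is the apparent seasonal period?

4

The largest autocorrelation is r_4 = 0.57, with a weaker echo at lag 8 (0.33); the remaining lags stay at or below 0.14.
The dominant spike at lag 4 indicates a seasonal period of 4.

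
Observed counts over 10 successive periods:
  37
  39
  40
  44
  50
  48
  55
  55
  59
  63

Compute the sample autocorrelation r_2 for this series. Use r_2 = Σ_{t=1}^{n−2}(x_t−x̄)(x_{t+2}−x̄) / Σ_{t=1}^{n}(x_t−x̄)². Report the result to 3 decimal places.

0.414

Mean x̄ = (37 + 39 + 40 + 44 + 50 + 48 + 55 + 55 + 59 + 63)/10 = 49.0000
Numerator Σ_{t=1}^{8}(x_t−x̄)(x_{t+2}−x̄) = 298.0000
Denominator Σ(x_t−x̄)² = 720.0000
r_2 = 298.0000 / 720.0000 = 0.414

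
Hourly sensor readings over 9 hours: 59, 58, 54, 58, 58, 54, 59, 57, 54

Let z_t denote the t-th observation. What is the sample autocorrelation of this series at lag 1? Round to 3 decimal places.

-0.327

Mean z̄ = (59 + 58 + 54 + 58 + 58 + 54 + 59 + 57 + 54)/9 = 56.7778
Numerator Σ_{t=1}^{8}(z_t−z̄)(z_{t+1}−z̄) = -12.2716
Denominator Σ(z_t−z̄)² = 37.5556
r_1 = -12.2716 / 37.5556 = -0.327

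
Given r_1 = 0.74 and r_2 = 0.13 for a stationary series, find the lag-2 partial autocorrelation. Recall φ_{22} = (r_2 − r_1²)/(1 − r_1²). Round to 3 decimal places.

φ_{22} = (r_2 − r_1²) / (1 − r_1²)
r_1² = (0.74)² = 0.5476
Numerator = 0.13 − 0.5476 = -0.4176; denominator = 1 − 0.5476 = 0.4524
φ_{22} = -0.4176 / 0.4524 = -0.923

-0.923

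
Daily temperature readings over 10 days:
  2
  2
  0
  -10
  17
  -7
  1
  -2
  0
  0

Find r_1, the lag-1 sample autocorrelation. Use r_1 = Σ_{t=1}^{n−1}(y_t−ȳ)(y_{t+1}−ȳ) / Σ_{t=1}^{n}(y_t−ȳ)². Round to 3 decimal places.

Mean ȳ = (2 + 2 + 0 − 10 + 17 − 7 + 1 − 2 + 0 + 0)/10 = 0.3000
Numerator Σ_{t=1}^{9}(y_t−ȳ)(y_{t+1}−ȳ) = -294.3900
Denominator Σ(y_t−ȳ)² = 450.1000
r_1 = -294.3900 / 450.1000 = -0.654

-0.654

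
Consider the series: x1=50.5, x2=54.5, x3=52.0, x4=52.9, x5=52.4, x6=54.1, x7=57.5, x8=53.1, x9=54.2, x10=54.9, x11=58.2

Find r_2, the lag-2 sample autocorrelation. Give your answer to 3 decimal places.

0.089

Mean x̄ = (50.5 + 54.5 + 52.0 + 52.9 + 52.4 + 54.1 + 57.5 + 53.1 + 54.2 + 54.9 + 58.2)/11 = 54.0273
Numerator Σ_{t=1}^{9}(x_t−x̄)(x_{t+2}−x̄) = 4.6276
Denominator Σ(x_t−x̄)² = 51.8218
r_2 = 4.6276 / 51.8218 = 0.089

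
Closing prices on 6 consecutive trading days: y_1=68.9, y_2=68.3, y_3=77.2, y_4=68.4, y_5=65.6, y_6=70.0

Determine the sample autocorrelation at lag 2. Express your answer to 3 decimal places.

-0.459

Mean ȳ = (68.9 + 68.3 + 77.2 + 68.4 + 65.6 + 70.0)/6 = 69.7333
Deviations from mean: -0.8333, -1.4333, 7.4667, -1.3333, -4.1333, 0.2667
Numerator Σ_{t=1}^{4}(y_t−ȳ)(y_{t+2}−ȳ) = -35.5289
Denominator Σ(y_t−ȳ)² = 77.4333
r_2 = -35.5289 / 77.4333 = -0.459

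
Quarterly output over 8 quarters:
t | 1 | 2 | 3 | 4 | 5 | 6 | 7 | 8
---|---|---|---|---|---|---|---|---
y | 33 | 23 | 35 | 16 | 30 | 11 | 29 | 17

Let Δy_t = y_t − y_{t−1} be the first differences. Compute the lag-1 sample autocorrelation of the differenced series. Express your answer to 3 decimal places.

First differences Δy: -10, 12, -19, 14, -19, 18, -12
Mean of differences = -2.2857
Numerator Σ(Δy_t−Δȳ)(Δy_{t+1}−Δȳ) = -1429.5102
Denominator Σ(Δy_t−Δȳ)² = 1593.4286
r_1(Δy) = -1429.5102 / 1593.4286 = -0.897

-0.897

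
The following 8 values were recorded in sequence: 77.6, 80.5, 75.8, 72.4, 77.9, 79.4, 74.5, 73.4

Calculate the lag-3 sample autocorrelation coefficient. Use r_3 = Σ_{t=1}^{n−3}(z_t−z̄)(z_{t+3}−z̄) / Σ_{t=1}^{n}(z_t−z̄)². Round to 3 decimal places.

Mean z̄ = (77.6 + 80.5 + 75.8 + 72.4 + 77.9 + 79.4 + 74.5 + 73.4)/8 = 76.4375
Σ(z_t−z̄)(z_{t+3}−z̄) = (-4.6936) + (5.9414) + (-1.8886) + (7.8227) + (-4.4423) = 2.7395
Denominator Σ(z_t−z̄)² = 58.4588
r_3 = 2.7395 / 58.4588 = 0.047

0.047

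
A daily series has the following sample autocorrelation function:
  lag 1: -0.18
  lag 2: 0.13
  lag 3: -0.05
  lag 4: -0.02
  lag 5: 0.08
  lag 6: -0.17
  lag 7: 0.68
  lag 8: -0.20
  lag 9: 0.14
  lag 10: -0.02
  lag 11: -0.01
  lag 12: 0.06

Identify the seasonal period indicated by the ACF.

The largest autocorrelation is r_7 = 0.68; the remaining lags stay at or below 0.14.
The dominant spike at lag 7 indicates a seasonal period of 7.

7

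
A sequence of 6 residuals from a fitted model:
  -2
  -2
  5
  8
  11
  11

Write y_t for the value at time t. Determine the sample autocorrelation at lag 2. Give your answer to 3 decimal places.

Mean ȳ = (-2 − 2 + 5 + 8 + 11 + 11)/6 = 5.1667
Deviations from mean: -7.1667, -7.1667, -0.1667, 2.8333, 5.8333, 5.8333
Σ(y_t−ȳ)(y_{t+2}−ȳ) = (1.1944) + (-20.3056) + (-0.9722) + (16.5278) = -3.5556
Denominator Σ(y_t−ȳ)² = 178.8333
r_2 = -3.5556 / 178.8333 = -0.020

-0.020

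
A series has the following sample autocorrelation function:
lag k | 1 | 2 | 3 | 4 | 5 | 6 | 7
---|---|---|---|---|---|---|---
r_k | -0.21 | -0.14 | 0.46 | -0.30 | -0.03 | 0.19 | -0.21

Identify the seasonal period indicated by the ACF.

3

The largest autocorrelation is r_3 = 0.46, with a weaker echo at lag 6 (0.19); the remaining lags stay at or below -0.03.
The dominant spike at lag 3 indicates a seasonal period of 3.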